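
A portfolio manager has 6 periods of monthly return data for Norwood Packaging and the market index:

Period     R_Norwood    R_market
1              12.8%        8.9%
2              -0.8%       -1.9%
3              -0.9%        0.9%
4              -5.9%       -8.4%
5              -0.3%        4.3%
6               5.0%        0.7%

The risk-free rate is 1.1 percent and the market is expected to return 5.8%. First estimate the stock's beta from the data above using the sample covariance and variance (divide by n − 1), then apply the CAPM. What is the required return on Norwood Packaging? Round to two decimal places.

Mean R_i = (12.8 − 0.8 − 0.9 − 5.9 − 0.3 + 5.0) / 6 = 1.6500%
Mean R_m = (8.9 − 1.9 + 0.9 − 8.4 + 4.3 + 0.7) / 6 = 0.7500%
Σ(R_i − R̄_i)(R_m − R̄_m) = 158.9750  ⇒  Cov = 158.9750 / 5 = 31.7950
Σ(R_m − R̄_m)² = 169.7950  ⇒  Var(R_m) = 169.7950 / 5 = 33.9590
β = Cov / Var(R_m) = 31.7950 / 33.9590 = 0.9363
MRP = 5.8% − 1.1% = 4.70%
E(R) = R_f + β × MRP = 1.1% + 0.9363 × 4.7% = 5.50%

5.50%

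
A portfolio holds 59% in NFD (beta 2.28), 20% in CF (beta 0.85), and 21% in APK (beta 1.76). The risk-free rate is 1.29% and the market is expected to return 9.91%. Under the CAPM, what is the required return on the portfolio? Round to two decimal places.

17.54%

β_P = Σ w_i β_i = 0.59×2.28 + 0.20×0.85 + 0.21×1.76 = 1.8848
MRP = 9.91% − 1.29% = 8.62%
E(R_P) = R_f + β_P × MRP = 1.29% + 1.8848 × 8.62% = 17.54%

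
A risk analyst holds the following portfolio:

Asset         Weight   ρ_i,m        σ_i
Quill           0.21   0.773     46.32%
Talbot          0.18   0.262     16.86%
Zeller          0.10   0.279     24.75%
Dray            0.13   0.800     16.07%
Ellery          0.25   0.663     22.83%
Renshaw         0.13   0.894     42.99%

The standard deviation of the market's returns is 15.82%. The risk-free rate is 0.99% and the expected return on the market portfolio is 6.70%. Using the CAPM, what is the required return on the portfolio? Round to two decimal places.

β_Quill = 0.773 × 46.32% / 15.82% = 2.2633
β_Talbot = 0.262 × 16.86% / 15.82% = 0.2792
β_Zeller = 0.279 × 24.75% / 15.82% = 0.4365
β_Dray = 0.800 × 16.07% / 15.82% = 0.8126
β_Ellery = 0.663 × 22.83% / 15.82% = 0.9568
β_Renshaw = 0.894 × 42.99% / 15.82% = 2.4294
β_P = Σ w_i β_i = 0.21×2.2633 + 0.18×0.2792 + 0.10×0.4365 + 0.13×0.8126 + 0.25×0.9568 + 0.13×2.4294 = 1.2299
MRP = 6.70% − 0.99% = 5.71%
E(R_P) = R_f + β_P × MRP = 0.99% + 1.2299 × 5.71% = 8.01%

8.01%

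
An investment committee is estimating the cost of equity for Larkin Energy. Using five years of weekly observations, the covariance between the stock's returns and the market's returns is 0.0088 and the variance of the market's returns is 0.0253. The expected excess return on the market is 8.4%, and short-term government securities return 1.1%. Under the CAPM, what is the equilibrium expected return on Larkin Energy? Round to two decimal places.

4.02%

β = Cov(R_i, R_m) / Var(R_m) = 0.0088 / 0.0253 = 0.3478
E(R) = R_f + β × MRP = 1.1% + 0.3478 × 8.4% = 4.02%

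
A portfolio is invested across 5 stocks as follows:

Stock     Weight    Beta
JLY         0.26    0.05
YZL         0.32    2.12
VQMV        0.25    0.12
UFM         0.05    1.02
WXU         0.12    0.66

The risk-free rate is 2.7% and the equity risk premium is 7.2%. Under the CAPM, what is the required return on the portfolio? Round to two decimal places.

8.83%

β_P = Σ w_i β_i = 0.26×0.05 + 0.32×2.12 + 0.25×0.12 + 0.05×1.02 + 0.12×0.66 = 0.8516
E(R_P) = R_f + β_P × MRP = 2.7% + 0.8516 × 7.2% = 8.83%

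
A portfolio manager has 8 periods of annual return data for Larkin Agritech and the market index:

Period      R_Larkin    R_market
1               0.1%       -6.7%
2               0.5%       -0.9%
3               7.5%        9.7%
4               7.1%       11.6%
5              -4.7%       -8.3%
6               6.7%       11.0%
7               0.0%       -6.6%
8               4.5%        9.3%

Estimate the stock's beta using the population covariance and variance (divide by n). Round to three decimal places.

Mean R_i = (0.1 + 0.5 + 7.5 + 7.1 − 4.7 + 6.7 + 0.0 + 4.5) / 8 = 2.7125%
Mean R_m = (-6.7 − 0.9 + 9.7 + 11.6 − 8.3 + 11.0 − 6.6 + 9.3) / 8 = 2.3875%
Σ(R_i − R̄_i)(R_m − R̄_m) = 256.7413  ⇒  Cov = 256.7413 / 8 = 32.0927
Σ(R_m − R̄_m)² = 548.6888  ⇒  Var(R_m) = 548.6888 / 8 = 68.5861
β = Cov / Var(R_m) = 32.0927 / 68.5861 = 0.4679

0.468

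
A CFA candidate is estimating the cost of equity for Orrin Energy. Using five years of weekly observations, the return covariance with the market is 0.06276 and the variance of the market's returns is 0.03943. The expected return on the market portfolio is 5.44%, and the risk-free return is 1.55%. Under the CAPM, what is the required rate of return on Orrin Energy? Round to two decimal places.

β = Cov(R_i, R_m) / Var(R_m) = 0.06276 / 0.03943 = 1.5917
MRP = 5.44% − 1.55% = 3.89%
E(R) = R_f + β × MRP = 1.55% + 1.5917 × 3.89% = 7.74%

7.74%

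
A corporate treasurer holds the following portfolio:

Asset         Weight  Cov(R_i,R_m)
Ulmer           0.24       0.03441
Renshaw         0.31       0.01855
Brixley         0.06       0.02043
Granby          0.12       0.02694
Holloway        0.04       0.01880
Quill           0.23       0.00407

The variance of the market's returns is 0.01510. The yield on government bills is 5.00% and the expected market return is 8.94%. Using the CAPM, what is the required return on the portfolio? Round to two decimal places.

β_Ulmer = 0.03441 / 0.01510 = 2.2788
β_Renshaw = 0.01855 / 0.01510 = 1.2285
β_Brixley = 0.02043 / 0.01510 = 1.3530
β_Granby = 0.02694 / 0.01510 = 1.7841
β_Holloway = 0.01880 / 0.01510 = 1.2450
β_Quill = 0.00407 / 0.01510 = 0.2695
β_P = Σ w_i β_i = 0.24×2.2788 + 0.31×1.2285 + 0.06×1.3530 + 0.12×1.7841 + 0.04×1.2450 + 0.23×0.2695 = 1.3348
MRP = 8.94% − 5.00% = 3.94%
E(R_P) = R_f + β_P × MRP = 5.00% + 1.3348 × 3.94% = 10.26%

10.26%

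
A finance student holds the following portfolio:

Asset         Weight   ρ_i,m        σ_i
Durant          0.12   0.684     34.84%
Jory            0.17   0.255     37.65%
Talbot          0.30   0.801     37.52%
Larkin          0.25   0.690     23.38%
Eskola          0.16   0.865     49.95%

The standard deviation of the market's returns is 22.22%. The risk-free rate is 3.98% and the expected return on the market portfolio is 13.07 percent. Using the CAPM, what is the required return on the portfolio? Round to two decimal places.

13.98%

β_Durant = 0.684 × 34.84% / 22.22% = 1.0725
β_Jory = 0.255 × 37.65% / 22.22% = 0.4321
β_Talbot = 0.801 × 37.52% / 22.22% = 1.3525
β_Larkin = 0.690 × 23.38% / 22.22% = 0.7260
β_Eskola = 0.865 × 49.95% / 22.22% = 1.9445
β_P = Σ w_i β_i = 0.12×1.0725 + 0.17×0.4321 + 0.30×1.3525 + 0.25×0.7260 + 0.16×1.9445 = 1.1005
MRP = 13.07% − 3.98% = 9.09%
E(R_P) = R_f + β_P × MRP = 3.98% + 1.1005 × 9.09% = 13.98%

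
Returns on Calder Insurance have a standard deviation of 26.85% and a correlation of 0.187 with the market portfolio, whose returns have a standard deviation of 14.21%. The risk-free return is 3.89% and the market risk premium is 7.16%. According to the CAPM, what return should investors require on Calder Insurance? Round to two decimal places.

6.42%

β = ρ × σ_i / σ_m = 0.187 × 26.85% / 14.21% = 0.3533
E(R) = 3.89% + 0.3533 × 7.16% = 6.42%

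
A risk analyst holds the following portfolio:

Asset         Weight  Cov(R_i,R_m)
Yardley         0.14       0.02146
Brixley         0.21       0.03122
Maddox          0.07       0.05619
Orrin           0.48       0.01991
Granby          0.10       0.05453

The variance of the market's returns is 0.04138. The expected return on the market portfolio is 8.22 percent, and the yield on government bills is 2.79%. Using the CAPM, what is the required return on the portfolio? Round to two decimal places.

β_Yardley = 0.02146 / 0.04138 = 0.5186
β_Brixley = 0.03122 / 0.04138 = 0.7545
β_Maddox = 0.05619 / 0.04138 = 1.3579
β_Orrin = 0.01991 / 0.04138 = 0.4812
β_Granby = 0.05453 / 0.04138 = 1.3178
β_P = Σ w_i β_i = 0.14×0.5186 + 0.21×0.7545 + 0.07×1.3579 + 0.48×0.4812 + 0.10×1.3178 = 0.6889
MRP = 8.22% − 2.79% = 5.43%
E(R_P) = R_f + β_P × MRP = 2.79% + 0.6889 × 5.43% = 6.53%

6.53%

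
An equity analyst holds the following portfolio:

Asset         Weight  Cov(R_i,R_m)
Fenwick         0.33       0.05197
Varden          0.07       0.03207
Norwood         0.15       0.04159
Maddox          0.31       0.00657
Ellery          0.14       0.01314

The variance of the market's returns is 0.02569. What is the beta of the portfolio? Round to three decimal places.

1.149

β_Fenwick = 0.05197 / 0.02569 = 2.0230
β_Varden = 0.03207 / 0.02569 = 1.2483
β_Norwood = 0.04159 / 0.02569 = 1.6189
β_Maddox = 0.00657 / 0.02569 = 0.2557
β_Ellery = 0.01314 / 0.02569 = 0.5115
β_P = Σ w_i β_i = 0.33×2.0230 + 0.07×1.2483 + 0.15×1.6189 + 0.31×0.2557 + 0.14×0.5115 = 1.1487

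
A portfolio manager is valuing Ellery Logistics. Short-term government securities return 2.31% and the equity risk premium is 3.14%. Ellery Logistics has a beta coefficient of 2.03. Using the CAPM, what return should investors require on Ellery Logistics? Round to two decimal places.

8.68%

E(R) = R_f + β × MRP = 2.31% + 2.03 × 3.14% = 8.68%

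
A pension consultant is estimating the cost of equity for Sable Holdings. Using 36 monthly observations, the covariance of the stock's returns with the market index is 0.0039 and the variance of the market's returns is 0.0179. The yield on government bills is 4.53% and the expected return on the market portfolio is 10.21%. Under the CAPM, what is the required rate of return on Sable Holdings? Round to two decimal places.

5.77%

β = Cov(R_i, R_m) / Var(R_m) = 0.0039 / 0.0179 = 0.2179
MRP = 10.21% − 4.53% = 5.68%
E(R) = R_f + β × MRP = 4.53% + 0.2179 × 5.68% = 5.77%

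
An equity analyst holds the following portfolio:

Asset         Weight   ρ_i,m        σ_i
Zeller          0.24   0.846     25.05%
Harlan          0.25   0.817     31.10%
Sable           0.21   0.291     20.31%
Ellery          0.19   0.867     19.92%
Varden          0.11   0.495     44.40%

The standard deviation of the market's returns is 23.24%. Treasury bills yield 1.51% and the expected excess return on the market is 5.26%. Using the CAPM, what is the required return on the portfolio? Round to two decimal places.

5.67%

β_Zeller = 0.846 × 25.05% / 23.24% = 0.9119
β_Harlan = 0.817 × 31.10% / 23.24% = 1.0933
β_Sable = 0.291 × 20.31% / 23.24% = 0.2543
β_Ellery = 0.867 × 19.92% / 23.24% = 0.7431
β_Varden = 0.495 × 44.40% / 23.24% = 0.9457
β_P = Σ w_i β_i = 0.24×0.9119 + 0.25×1.0933 + 0.21×0.2543 + 0.19×0.7431 + 0.11×0.9457 = 0.7908
E(R_P) = R_f + β_P × MRP = 1.51% + 0.7908 × 5.26% = 5.67%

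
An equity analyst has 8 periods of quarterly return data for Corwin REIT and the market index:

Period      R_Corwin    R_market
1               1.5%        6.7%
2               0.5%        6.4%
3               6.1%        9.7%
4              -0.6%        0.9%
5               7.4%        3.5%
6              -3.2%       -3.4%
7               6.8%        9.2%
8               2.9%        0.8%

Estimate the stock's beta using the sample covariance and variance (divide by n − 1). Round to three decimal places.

Mean R_i = (1.5 + 0.5 + 6.1 − 0.6 + 7.4 − 3.2 + 6.8 + 2.9) / 8 = 2.6750%
Mean R_m = (6.7 + 6.4 + 9.7 + 0.9 + 3.5 − 3.4 + 9.2 + 0.8) / 8 = 4.2250%
Σ(R_i − R̄_i)(R_m − R̄_m) = 83.1250  ⇒  Cov = 83.1250 / 7 = 11.8750
Σ(R_m − R̄_m)² = 147.0350  ⇒  Var(R_m) = 147.0350 / 7 = 21.0050
β = Cov / Var(R_m) = 11.8750 / 21.0050 = 0.5653

0.565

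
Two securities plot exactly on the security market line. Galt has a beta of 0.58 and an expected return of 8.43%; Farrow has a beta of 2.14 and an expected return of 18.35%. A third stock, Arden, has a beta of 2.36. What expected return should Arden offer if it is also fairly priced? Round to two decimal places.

19.75%

MRP (SML slope) = (18.35% − 8.43%) / (2.14 − 0.58) = 9.92% / 1.56 = 6.3590%
R_f (intercept) = 8.43% − 0.58 × 6.3590% = 4.7418%
E(R_Arden) = R_f + β × MRP = 4.7418% + 2.36 × 6.3590% = 19.75%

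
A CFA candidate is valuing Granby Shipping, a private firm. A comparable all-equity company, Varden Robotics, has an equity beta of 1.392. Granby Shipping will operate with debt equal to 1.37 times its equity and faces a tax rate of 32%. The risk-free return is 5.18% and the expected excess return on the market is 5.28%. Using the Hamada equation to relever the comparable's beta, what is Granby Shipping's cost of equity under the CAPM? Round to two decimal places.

β_L = β_U × [1 + (1 − t)(D/E)] = 1.392 × [1 + (1 − 0.32) × 1.37]
    = 1.392 × [1 + 0.68 × 1.37] = 1.392 × 1.9316 = 2.6888
E(R) = R_f + β_L × MRP = 5.18% + 2.6888 × 5.28% = 19.38%

19.38%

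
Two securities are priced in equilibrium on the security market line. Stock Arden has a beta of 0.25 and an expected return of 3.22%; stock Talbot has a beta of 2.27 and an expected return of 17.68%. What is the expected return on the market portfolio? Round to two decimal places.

8.59%

Both satisfy E(R) = R_f + β·MRP, so the slope of the SML is
MRP = (17.68% − 3.22%) / (2.27 − 0.25) = 14.46% / 2.02 = 7.1584%
R_f = E(R_Arden) − β_Arden·MRP = 3.22% − 0.25 × 7.1584% = 1.4304%
E(R_m) = R_f + MRP = 1.4304% + 7.1584% = 8.59%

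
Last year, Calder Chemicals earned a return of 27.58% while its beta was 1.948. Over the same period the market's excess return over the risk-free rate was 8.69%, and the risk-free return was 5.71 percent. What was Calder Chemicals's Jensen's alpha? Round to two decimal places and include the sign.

+4.94%

CAPM benchmark = R_f + β(R_m − R_f) = 5.71% + 1.948 × 8.69% = 22.63812%
α = actual − benchmark = 27.58% − 22.63812% = +4.94%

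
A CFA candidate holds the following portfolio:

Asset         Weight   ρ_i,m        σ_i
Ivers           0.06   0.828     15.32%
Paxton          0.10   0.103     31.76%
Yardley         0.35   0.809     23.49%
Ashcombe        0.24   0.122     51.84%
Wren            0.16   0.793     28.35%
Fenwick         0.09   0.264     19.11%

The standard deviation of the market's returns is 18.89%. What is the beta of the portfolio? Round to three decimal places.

β_Ivers = 0.828 × 15.32% / 18.89% = 0.6715
β_Paxton = 0.103 × 31.76% / 18.89% = 0.1732
β_Yardley = 0.809 × 23.49% / 18.89% = 1.0060
β_Ashcombe = 0.122 × 51.84% / 18.89% = 0.3348
β_Wren = 0.793 × 28.35% / 18.89% = 1.1901
β_Fenwick = 0.264 × 19.11% / 18.89% = 0.2671
β_P = Σ w_i β_i = 0.06×0.6715 + 0.10×0.1732 + 0.35×1.0060 + 0.24×0.3348 + 0.16×1.1901 + 0.09×0.2671 = 0.7045

0.705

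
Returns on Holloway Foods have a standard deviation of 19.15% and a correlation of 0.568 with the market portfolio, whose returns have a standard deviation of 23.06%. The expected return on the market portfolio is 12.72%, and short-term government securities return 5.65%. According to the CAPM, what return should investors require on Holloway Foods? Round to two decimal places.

8.98%

β = ρ × σ_i / σ_m = 0.568 × 19.15% / 23.06% = 0.4717
MRP = 12.72% − 5.65% = 7.07%
E(R) = 5.65% + 0.4717 × 7.07% = 8.98%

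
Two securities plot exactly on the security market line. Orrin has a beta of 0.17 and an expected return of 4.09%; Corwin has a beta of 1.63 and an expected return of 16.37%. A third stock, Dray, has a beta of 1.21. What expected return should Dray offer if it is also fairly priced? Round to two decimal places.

12.84%

MRP (SML slope) = (16.37% − 4.09%) / (1.63 − 0.17) = 12.28% / 1.46 = 8.4110%
R_f (intercept) = 4.09% − 0.17 × 8.4110% = 2.6601%
E(R_Dray) = R_f + β × MRP = 2.6601% + 1.21 × 8.4110% = 12.84%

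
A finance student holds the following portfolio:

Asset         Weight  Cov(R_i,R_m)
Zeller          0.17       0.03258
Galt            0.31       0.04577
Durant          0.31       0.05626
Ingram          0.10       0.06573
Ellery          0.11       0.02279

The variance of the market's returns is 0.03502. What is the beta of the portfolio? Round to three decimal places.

β_Zeller = 0.03258 / 0.03502 = 0.9303
β_Galt = 0.04577 / 0.03502 = 1.3070
β_Durant = 0.05626 / 0.03502 = 1.6065
β_Ingram = 0.06573 / 0.03502 = 1.8769
β_Ellery = 0.02279 / 0.03502 = 0.6508
β_P = Σ w_i β_i = 0.17×0.9303 + 0.31×1.3070 + 0.31×1.6065 + 0.10×1.8769 + 0.11×0.6508 = 1.3206

1.321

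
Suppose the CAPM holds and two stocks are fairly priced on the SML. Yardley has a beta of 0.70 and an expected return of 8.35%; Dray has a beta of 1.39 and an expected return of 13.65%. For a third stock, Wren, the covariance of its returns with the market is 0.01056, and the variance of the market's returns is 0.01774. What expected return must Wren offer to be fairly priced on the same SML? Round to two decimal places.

7.55%

MRP = (13.65% − 8.35%) / (1.39 − 0.70) = 7.6812%
R_f = 8.35% − 0.70 × 7.6812% = 2.9732%
β_Wren = Cov / Var(R_m) = 0.01056 / 0.01774 = 0.5953
E(R_Wren) = R_f + β × MRP = 2.9732% + 0.5953 × 7.6812% = 7.55%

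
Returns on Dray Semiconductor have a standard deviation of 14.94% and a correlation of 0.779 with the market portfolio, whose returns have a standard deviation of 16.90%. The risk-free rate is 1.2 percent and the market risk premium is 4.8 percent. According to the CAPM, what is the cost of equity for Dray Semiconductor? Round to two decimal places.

β = ρ × σ_i / σ_m = 0.779 × 14.94% / 16.90% = 0.6887
E(R) = 1.2% + 0.6887 × 4.8% = 4.51%

4.51%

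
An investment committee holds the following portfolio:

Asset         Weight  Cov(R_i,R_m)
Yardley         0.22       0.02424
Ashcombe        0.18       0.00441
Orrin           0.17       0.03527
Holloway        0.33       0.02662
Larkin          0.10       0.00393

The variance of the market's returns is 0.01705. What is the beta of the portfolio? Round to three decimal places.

β_Yardley = 0.02424 / 0.01705 = 1.4217
β_Ashcombe = 0.00441 / 0.01705 = 0.2587
β_Orrin = 0.03527 / 0.01705 = 2.0686
β_Holloway = 0.02662 / 0.01705 = 1.5613
β_Larkin = 0.00393 / 0.01705 = 0.2305
β_P = Σ w_i β_i = 0.22×1.4217 + 0.18×0.2587 + 0.17×2.0686 + 0.33×1.5613 + 0.10×0.2305 = 1.2493

1.249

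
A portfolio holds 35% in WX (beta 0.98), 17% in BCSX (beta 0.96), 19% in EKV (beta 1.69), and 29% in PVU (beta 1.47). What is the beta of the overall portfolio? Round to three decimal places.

1.254

β_P = Σ w_i β_i = 0.35×0.98 + 0.17×0.96 + 0.19×1.69 + 0.29×1.47 = 1.2536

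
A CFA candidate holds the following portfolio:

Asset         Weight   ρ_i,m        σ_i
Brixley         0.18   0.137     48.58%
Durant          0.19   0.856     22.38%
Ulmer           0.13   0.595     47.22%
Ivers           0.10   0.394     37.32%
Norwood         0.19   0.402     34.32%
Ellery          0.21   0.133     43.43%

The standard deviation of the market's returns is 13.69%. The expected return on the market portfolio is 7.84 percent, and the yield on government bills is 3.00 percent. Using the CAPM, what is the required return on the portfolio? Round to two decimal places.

β_Brixley = 0.137 × 48.58% / 13.69% = 0.4862
β_Durant = 0.856 × 22.38% / 13.69% = 1.3994
β_Ulmer = 0.595 × 47.22% / 13.69% = 2.0523
β_Ivers = 0.394 × 37.32% / 13.69% = 1.0741
β_Norwood = 0.402 × 34.32% / 13.69% = 1.0078
β_Ellery = 0.133 × 43.43% / 13.69% = 0.4219
β_P = Σ w_i β_i = 0.18×0.4862 + 0.19×1.3994 + 0.13×2.0523 + 0.10×1.0741 + 0.19×1.0078 + 0.21×0.4219 = 1.0077
MRP = 7.84% − 3.00% = 4.84%
E(R_P) = R_f + β_P × MRP = 3.00% + 1.0077 × 4.84% = 7.88%

7.88%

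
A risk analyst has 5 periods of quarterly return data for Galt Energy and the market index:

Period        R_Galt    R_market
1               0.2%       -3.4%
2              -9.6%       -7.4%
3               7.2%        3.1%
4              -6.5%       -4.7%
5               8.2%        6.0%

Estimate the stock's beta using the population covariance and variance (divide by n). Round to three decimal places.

1.365

Mean R_i = (0.2 − 9.6 + 7.2 − 6.5 + 8.2) / 5 = -0.1000%
Mean R_m = (-3.4 − 7.4 + 3.1 − 4.7 + 6.0) / 5 = -1.2800%
Σ(R_i − R̄_i)(R_m − R̄_m) = 171.7900  ⇒  Cov = 171.7900 / 5 = 34.3580
Σ(R_m − R̄_m)² = 125.8280  ⇒  Var(R_m) = 125.8280 / 5 = 25.1656
β = Cov / Var(R_m) = 34.3580 / 25.1656 = 1.3653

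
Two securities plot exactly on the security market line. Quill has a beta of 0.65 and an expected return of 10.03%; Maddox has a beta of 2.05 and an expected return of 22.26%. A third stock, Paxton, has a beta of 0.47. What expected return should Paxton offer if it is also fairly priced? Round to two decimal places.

MRP (SML slope) = (22.26% − 10.03%) / (2.05 − 0.65) = 12.23% / 1.40 = 8.7357%
R_f (intercept) = 10.03% − 0.65 × 8.7357% = 4.3518%
E(R_Paxton) = R_f + β × MRP = 4.3518% + 0.47 × 8.7357% = 8.46%

8.46%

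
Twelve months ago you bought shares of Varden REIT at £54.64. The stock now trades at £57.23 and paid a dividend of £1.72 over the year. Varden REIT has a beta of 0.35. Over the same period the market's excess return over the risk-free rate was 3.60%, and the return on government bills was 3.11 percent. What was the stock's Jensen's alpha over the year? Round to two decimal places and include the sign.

+3.52%

Realised HPR = (P1 + D1 − P0) / P0 = (57.23 + 1.72 − 54.64) / 54.64 = 4.31 / 54.64 = 7.8880%
CAPM required = R_f + β·MRP = 3.11% + 0.35 × 3.60% = 4.3700%
α = realised − required = 7.8880% − 4.3700% = +3.52%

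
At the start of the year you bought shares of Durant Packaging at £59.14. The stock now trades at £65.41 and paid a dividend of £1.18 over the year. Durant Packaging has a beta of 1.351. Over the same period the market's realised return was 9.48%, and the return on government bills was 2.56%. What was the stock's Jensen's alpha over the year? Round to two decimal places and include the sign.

Realised HPR = (P1 + D1 − P0) / P0 = (65.41 + 1.18 − 59.14) / 59.14 = 7.45 / 59.14 = 12.5972%
MRP = 9.48% − 2.56% = 6.92%
CAPM required = R_f + β·MRP = 2.56% + 1.351 × 6.92% = 11.90892%
α = realised − required = 12.5972% − 11.90892% = +0.69%

+0.69%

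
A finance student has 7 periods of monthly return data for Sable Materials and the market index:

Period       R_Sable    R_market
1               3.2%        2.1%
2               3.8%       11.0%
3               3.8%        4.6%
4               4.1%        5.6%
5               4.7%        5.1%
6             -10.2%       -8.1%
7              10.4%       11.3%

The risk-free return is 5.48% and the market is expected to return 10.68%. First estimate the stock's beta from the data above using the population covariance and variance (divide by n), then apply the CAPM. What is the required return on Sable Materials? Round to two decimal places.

10.05%

Mean R_i = (3.2 + 3.8 + 3.8 + 4.1 + 4.7 − 10.2 + 10.4) / 7 = 2.8286%
Mean R_m = (2.1 + 11.0 + 4.6 + 5.6 + 5.1 − 8.1 + 11.3) / 7 = 4.5143%
Σ(R_i − R̄_i)(R_m − R̄_m) = 223.6871  ⇒  Cov = 223.6871 / 7 = 31.9553
Σ(R_m − R̄_m)² = 254.5886  ⇒  Var(R_m) = 254.5886 / 7 = 36.3698
β = Cov / Var(R_m) = 31.9553 / 36.3698 = 0.8786
MRP = 10.68% − 5.48% = 5.20%
E(R) = R_f + β × MRP = 5.48% + 0.8786 × 5.20% = 10.05%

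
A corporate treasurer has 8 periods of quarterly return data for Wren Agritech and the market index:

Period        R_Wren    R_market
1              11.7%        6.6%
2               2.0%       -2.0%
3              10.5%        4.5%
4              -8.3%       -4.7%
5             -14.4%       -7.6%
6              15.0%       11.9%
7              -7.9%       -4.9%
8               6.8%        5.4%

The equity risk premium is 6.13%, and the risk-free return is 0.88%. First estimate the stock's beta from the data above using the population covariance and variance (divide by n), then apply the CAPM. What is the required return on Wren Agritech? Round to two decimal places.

10.21%

Mean R_i = (11.7 + 2.0 + 10.5 − 8.3 − 14.4 + 15.0 − 7.9 + 6.8) / 8 = 1.9250%
Mean R_m = (6.6 − 2.0 + 4.5 − 4.7 − 7.6 + 11.9 − 4.9 + 5.4) / 8 = 1.1500%
Σ(R_i − R̄_i)(R_m − R̄_m) = 505.1400  ⇒  Cov = 505.1400 / 8 = 63.1425
Σ(R_m − R̄_m)² = 331.8600  ⇒  Var(R_m) = 331.8600 / 8 = 41.4825
β = Cov / Var(R_m) = 63.1425 / 41.4825 = 1.5221
E(R) = R_f + β × MRP = 0.88% + 1.5221 × 6.13% = 10.21%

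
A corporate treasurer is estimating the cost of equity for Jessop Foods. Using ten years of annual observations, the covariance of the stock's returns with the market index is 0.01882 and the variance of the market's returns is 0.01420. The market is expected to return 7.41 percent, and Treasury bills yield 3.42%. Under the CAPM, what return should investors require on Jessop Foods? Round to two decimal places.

β = Cov(R_i, R_m) / Var(R_m) = 0.01882 / 0.01420 = 1.3254
MRP = 7.41% − 3.42% = 3.99%
E(R) = R_f + β × MRP = 3.42% + 1.3254 × 3.99% = 8.71%

8.71%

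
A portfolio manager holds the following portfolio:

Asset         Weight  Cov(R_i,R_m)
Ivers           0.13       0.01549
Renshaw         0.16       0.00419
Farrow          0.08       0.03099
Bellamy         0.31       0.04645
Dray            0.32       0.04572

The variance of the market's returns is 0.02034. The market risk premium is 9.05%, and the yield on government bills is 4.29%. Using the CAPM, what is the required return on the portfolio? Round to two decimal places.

β_Ivers = 0.01549 / 0.02034 = 0.7616
β_Renshaw = 0.00419 / 0.02034 = 0.2060
β_Farrow = 0.03099 / 0.02034 = 1.5236
β_Bellamy = 0.04645 / 0.02034 = 2.2837
β_Dray = 0.04572 / 0.02034 = 2.2478
β_P = Σ w_i β_i = 0.13×0.7616 + 0.16×0.2060 + 0.08×1.5236 + 0.31×2.2837 + 0.32×2.2478 = 1.6811
E(R_P) = R_f + β_P × MRP = 4.29% + 1.6811 × 9.05% = 19.50%

19.50%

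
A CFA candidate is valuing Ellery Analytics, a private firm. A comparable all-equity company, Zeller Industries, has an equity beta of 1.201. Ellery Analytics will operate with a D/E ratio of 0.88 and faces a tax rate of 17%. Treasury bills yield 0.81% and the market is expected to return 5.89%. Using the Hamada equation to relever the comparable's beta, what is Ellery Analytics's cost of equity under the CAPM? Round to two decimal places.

11.37%

β_L = β_U × [1 + (1 − t)(D/E)] = 1.201 × [1 + (1 − 0.17) × 0.88]
    = 1.201 × [1 + 0.83 × 0.88] = 1.201 × 1.7304 = 2.0782
MRP = 5.89% − 0.81% = 5.08%
E(R) = R_f + β_L × MRP = 0.81% + 2.0782 × 5.08% = 11.37%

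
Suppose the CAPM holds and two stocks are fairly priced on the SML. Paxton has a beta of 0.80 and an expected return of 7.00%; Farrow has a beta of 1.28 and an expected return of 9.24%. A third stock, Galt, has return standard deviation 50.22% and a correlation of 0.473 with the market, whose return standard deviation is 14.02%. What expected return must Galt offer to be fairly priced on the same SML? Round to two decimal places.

MRP = (9.24% − 7.00%) / (1.28 − 0.80) = 4.6667%
R_f = 7.00% − 0.80 × 4.6667% = 3.2666%
β_Galt = ρ·σ_i/σ_m = 0.473 × 50.22 / 14.02 = 1.6943
E(R_Galt) = R_f + β × MRP = 3.2666% + 1.6943 × 4.6667% = 11.17%

11.17%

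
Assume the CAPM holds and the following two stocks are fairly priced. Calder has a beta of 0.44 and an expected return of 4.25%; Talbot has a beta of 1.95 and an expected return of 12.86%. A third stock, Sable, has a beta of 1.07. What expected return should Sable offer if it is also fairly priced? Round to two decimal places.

MRP (SML slope) = (12.86% − 4.25%) / (1.95 − 0.44) = 8.61% / 1.51 = 5.7020%
R_f (intercept) = 4.25% − 0.44 × 5.7020% = 1.7411%
E(R_Sable) = R_f + β × MRP = 1.7411% + 1.07 × 5.7020% = 7.84%

7.84%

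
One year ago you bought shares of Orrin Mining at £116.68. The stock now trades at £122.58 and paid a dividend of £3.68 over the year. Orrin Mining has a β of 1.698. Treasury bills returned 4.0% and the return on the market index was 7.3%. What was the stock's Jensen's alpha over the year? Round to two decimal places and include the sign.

-1.39%

Realised HPR = (P1 + D1 − P0) / P0 = (122.58 + 3.68 − 116.68) / 116.68 = 9.58 / 116.68 = 8.2105%
MRP = 7.3% − 4.0% = 3.30%
CAPM required = R_f + β·MRP = 4.0% + 1.698 × 3.3% = 9.6034%
α = realised − required = 8.2105% − 9.6034% = -1.39%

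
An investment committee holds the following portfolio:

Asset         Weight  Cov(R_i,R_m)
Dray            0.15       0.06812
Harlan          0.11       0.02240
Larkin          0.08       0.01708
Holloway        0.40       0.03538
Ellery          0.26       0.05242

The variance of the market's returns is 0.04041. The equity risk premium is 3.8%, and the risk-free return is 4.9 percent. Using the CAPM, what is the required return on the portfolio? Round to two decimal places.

8.83%

β_Dray = 0.06812 / 0.04041 = 1.6857
β_Harlan = 0.02240 / 0.04041 = 0.5543
β_Larkin = 0.01708 / 0.04041 = 0.4227
β_Holloway = 0.03538 / 0.04041 = 0.8755
β_Ellery = 0.05242 / 0.04041 = 1.2972
β_P = Σ w_i β_i = 0.15×1.6857 + 0.11×0.5543 + 0.08×0.4227 + 0.40×0.8755 + 0.26×1.2972 = 1.0351
E(R_P) = R_f + β_P × MRP = 4.9% + 1.0351 × 3.8% = 8.83%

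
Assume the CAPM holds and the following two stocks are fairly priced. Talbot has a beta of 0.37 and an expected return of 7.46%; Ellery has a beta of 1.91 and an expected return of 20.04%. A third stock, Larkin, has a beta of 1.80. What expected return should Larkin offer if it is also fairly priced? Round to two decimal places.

19.14%

MRP (SML slope) = (20.04% − 7.46%) / (1.91 − 0.37) = 12.58% / 1.54 = 8.1688%
R_f (intercept) = 7.46% − 0.37 × 8.1688% = 4.4375%
E(R_Larkin) = R_f + β × MRP = 4.4375% + 1.80 × 8.1688% = 19.14%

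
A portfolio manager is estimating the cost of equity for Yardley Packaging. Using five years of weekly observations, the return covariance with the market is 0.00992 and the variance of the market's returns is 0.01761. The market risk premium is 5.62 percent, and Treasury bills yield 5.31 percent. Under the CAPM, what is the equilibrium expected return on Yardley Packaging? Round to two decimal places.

β = Cov(R_i, R_m) / Var(R_m) = 0.00992 / 0.01761 = 0.5633
E(R) = R_f + β × MRP = 5.31% + 0.5633 × 5.62% = 8.48%

8.48%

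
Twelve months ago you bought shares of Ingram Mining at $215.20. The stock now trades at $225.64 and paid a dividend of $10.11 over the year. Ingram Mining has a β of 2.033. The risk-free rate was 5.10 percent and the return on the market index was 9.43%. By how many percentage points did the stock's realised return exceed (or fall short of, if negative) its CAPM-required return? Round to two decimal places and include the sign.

-4.35%

Realised HPR = (P1 + D1 − P0) / P0 = (225.64 + 10.11 − 215.20) / 215.20 = 20.55 / 215.20 = 9.5493%
MRP = 9.43% − 5.10% = 4.33%
CAPM required = R_f + β·MRP = 5.10% + 2.033 × 4.33% = 13.90289%
α = realised − required = 9.5493% − 13.90289% = -4.35%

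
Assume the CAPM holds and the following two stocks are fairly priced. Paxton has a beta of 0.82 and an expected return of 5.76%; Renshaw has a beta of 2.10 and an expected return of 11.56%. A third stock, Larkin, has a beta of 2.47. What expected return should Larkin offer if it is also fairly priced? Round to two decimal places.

13.24%

MRP (SML slope) = (11.56% − 5.76%) / (2.10 − 0.82) = 5.80% / 1.28 = 4.5313%
R_f (intercept) = 5.76% − 0.82 × 4.5313% = 2.0443%
E(R_Larkin) = R_f + β × MRP = 2.0443% + 2.47 × 4.5313% = 13.24%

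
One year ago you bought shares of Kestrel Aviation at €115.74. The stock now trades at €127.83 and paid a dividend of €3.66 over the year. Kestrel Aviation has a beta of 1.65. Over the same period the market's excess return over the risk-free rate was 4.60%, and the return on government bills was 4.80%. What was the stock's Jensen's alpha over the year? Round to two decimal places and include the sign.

Realised HPR = (P1 + D1 − P0) / P0 = (127.83 + 3.66 − 115.74) / 115.74 = 15.75 / 115.74 = 13.6081%
CAPM required = R_f + β·MRP = 4.80% + 1.65 × 4.60% = 12.3900%
α = realised − required = 13.6081% − 12.3900% = +1.22%

+1.22%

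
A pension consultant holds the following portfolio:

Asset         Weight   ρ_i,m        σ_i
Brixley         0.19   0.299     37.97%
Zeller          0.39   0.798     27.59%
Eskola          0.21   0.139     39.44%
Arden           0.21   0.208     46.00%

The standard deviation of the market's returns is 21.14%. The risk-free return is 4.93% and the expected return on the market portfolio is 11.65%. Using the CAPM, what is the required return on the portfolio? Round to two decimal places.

9.35%

β_Brixley = 0.299 × 37.97% / 21.14% = 0.5370
β_Zeller = 0.798 × 27.59% / 21.14% = 1.0415
β_Eskola = 0.139 × 39.44% / 21.14% = 0.2593
β_Arden = 0.208 × 46.00% / 21.14% = 0.4526
β_P = Σ w_i β_i = 0.19×0.5370 + 0.39×1.0415 + 0.21×0.2593 + 0.21×0.4526 = 0.6577
MRP = 11.65% − 4.93% = 6.72%
E(R_P) = R_f + β_P × MRP = 4.93% + 0.6577 × 6.72% = 9.35%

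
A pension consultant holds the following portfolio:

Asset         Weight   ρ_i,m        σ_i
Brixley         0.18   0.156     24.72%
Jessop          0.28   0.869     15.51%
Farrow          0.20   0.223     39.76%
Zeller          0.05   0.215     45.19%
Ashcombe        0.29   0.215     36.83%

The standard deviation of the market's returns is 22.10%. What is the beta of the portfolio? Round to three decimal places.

0.408

β_Brixley = 0.156 × 24.72% / 22.10% = 0.1745
β_Jessop = 0.869 × 15.51% / 22.10% = 0.6099
β_Farrow = 0.223 × 39.76% / 22.10% = 0.4012
β_Zeller = 0.215 × 45.19% / 22.10% = 0.4396
β_Ashcombe = 0.215 × 36.83% / 22.10% = 0.3583
β_P = Σ w_i β_i = 0.18×0.1745 + 0.28×0.6099 + 0.20×0.4012 + 0.05×0.4396 + 0.29×0.3583 = 0.4083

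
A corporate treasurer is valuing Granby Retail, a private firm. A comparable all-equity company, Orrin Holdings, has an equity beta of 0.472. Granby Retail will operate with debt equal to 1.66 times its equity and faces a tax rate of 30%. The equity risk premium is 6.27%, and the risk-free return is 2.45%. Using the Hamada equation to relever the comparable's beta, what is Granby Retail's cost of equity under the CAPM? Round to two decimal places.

β_L = β_U × [1 + (1 − t)(D/E)] = 0.472 × [1 + (1 − 0.30) × 1.66]
    = 0.472 × [1 + 0.70 × 1.66] = 0.472 × 2.1620 = 1.0205
E(R) = R_f + β_L × MRP = 2.45% + 1.0205 × 6.27% = 8.85%

8.85%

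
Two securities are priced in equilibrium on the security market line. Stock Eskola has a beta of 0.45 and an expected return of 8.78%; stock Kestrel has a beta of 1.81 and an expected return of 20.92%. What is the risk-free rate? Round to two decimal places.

Both satisfy E(R) = R_f + β·MRP, so the slope of the SML is
MRP = (20.92% − 8.78%) / (1.81 − 0.45) = 12.14% / 1.36 = 8.9265%
R_f = E(R_Eskola) − β_Eskola·MRP = 8.78% − 0.45 × 8.9265% = 4.7631%

4.76%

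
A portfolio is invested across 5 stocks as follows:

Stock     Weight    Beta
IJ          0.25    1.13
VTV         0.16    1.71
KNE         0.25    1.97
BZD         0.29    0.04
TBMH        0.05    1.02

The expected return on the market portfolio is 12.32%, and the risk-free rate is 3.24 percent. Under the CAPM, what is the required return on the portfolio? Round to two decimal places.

β_P = Σ w_i β_i = 0.25×1.13 + 0.16×1.71 + 0.25×1.97 + 0.29×0.04 + 0.05×1.02 = 1.1112
MRP = 12.32% − 3.24% = 9.08%
E(R_P) = R_f + β_P × MRP = 3.24% + 1.1112 × 9.08% = 13.33%

13.33%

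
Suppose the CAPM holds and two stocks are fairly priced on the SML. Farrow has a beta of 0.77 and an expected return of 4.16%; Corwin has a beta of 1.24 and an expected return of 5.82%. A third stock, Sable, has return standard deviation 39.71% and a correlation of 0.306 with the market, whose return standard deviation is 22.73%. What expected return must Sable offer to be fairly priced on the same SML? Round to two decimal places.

MRP = (5.82% − 4.16%) / (1.24 − 0.77) = 3.5319%
R_f = 4.16% − 0.77 × 3.5319% = 1.4404%
β_Sable = ρ·σ_i/σ_m = 0.306 × 39.71 / 22.73 = 0.5346
E(R_Sable) = R_f + β × MRP = 1.4404% + 0.5346 × 3.5319% = 3.33%

3.33%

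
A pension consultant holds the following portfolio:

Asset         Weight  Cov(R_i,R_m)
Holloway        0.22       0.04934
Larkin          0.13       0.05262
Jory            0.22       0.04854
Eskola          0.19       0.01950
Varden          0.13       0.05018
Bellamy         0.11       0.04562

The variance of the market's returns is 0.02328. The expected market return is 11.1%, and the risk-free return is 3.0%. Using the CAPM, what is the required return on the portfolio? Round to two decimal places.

β_Holloway = 0.04934 / 0.02328 = 2.1194
β_Larkin = 0.05262 / 0.02328 = 2.2603
β_Jory = 0.04854 / 0.02328 = 2.0851
β_Eskola = 0.01950 / 0.02328 = 0.8376
β_Varden = 0.05018 / 0.02328 = 2.1555
β_Bellamy = 0.04562 / 0.02328 = 1.9596
β_P = Σ w_i β_i = 0.22×2.1194 + 0.13×2.2603 + 0.22×2.0851 + 0.19×0.8376 + 0.13×2.1555 + 0.11×1.9596 = 1.8737
MRP = 11.1% − 3.0% = 8.10%
E(R_P) = R_f + β_P × MRP = 3.0% + 1.8737 × 8.1% = 18.18%

18.18%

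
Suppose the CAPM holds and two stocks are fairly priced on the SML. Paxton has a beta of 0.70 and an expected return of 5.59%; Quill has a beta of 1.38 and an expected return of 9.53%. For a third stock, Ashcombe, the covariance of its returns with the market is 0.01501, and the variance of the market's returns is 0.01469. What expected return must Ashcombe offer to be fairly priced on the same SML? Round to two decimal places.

MRP = (9.53% − 5.59%) / (1.38 − 0.70) = 5.7941%
R_f = 5.59% − 0.70 × 5.7941% = 1.5341%
β_Ashcombe = Cov / Var(R_m) = 0.01501 / 0.01469 = 1.0218
E(R_Ashcombe) = R_f + β × MRP = 1.5341% + 1.0218 × 5.7941% = 7.45%

7.45%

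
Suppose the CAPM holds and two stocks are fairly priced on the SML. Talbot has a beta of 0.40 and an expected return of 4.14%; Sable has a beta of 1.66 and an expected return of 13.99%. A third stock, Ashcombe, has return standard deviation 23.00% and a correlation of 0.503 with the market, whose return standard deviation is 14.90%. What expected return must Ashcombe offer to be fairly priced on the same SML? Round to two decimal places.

MRP = (13.99% − 4.14%) / (1.66 − 0.40) = 7.8175%
R_f = 4.14% − 0.40 × 7.8175% = 1.0130%
β_Ashcombe = ρ·σ_i/σ_m = 0.503 × 23.00 / 14.90 = 0.7764
E(R_Ashcombe) = R_f + β × MRP = 1.0130% + 0.7764 × 7.8175% = 7.08%

7.08%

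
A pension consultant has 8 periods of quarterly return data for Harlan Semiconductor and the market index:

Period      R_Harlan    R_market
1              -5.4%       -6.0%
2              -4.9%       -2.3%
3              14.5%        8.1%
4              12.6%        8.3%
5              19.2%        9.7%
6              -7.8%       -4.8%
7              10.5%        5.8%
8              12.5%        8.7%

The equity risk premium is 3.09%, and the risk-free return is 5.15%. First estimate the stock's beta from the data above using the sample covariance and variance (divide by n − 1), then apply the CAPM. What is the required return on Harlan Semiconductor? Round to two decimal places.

10.00%

Mean R_i = (-5.4 − 4.9 + 14.5 + 12.6 + 19.2 − 7.8 + 10.5 + 12.5) / 8 = 6.4000%
Mean R_m = (-6.0 − 2.3 + 8.1 + 8.3 + 9.7 − 4.8 + 5.8 + 8.7) / 8 = 3.4375%
Σ(R_i − R̄_i)(R_m − R̄_m) = 483.0300  ⇒  Cov = 483.0300 / 7 = 69.0043
Σ(R_m − R̄_m)² = 307.7188  ⇒  Var(R_m) = 307.7188 / 7 = 43.9598
β = Cov / Var(R_m) = 69.0043 / 43.9598 = 1.5697
E(R) = R_f + β × MRP = 5.15% + 1.5697 × 3.09% = 10.00%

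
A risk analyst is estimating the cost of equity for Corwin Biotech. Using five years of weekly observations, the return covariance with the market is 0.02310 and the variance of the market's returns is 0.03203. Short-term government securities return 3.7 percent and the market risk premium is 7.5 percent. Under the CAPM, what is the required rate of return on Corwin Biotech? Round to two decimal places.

β = Cov(R_i, R_m) / Var(R_m) = 0.02310 / 0.03203 = 0.7212
E(R) = R_f + β × MRP = 3.7% + 0.7212 × 7.5% = 9.11%

9.11%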